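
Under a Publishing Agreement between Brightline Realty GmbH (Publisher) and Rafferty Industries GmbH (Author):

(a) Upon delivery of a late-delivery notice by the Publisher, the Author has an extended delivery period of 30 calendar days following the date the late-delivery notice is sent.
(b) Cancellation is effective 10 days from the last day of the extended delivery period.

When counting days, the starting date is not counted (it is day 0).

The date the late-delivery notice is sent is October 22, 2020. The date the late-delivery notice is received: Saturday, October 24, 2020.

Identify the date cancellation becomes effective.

Adding 30 calendar days to October 22, 2020 gives November 21, 2020, which is the last day of the extended delivery period.
The date cancellation becomes effective: November 21, 2020 + 10 days = December 1, 2020.

December 1, 2020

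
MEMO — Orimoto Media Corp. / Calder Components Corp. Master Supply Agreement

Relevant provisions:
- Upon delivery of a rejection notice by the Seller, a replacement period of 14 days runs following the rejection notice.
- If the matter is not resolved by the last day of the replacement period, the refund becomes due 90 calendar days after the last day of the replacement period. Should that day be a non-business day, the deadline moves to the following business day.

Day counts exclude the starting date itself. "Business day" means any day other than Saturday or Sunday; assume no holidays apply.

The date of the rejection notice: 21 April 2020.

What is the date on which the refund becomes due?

3 August 2020

The last day of the replacement period: 14 calendar days after 21 April 2020 is 5 May 2020.
The date on which the refund becomes due: 5 May 2020 + 90 days = 3 August 2020. 3 August 2020 is a Monday, so no roll-forward applies.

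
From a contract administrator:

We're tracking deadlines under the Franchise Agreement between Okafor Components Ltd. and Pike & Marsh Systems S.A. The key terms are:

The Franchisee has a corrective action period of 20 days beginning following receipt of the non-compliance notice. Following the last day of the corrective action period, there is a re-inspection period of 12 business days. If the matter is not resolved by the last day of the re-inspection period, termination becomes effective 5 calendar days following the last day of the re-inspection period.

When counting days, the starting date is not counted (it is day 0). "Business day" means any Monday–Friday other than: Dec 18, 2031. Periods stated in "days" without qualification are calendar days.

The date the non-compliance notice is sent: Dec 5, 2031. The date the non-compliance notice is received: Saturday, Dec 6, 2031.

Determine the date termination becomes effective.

The last day of the corrective action period: Dec 6, 2031 + 20 days = Dec 26, 2031.
The last day of the re-inspection period: 12 business days after Friday, Dec 26, 2031, skipping weekends — Dec 29, Dec 30, Dec 31, Jan 1, …, Jan 9, Jan 12, Jan 13 — lands on Tuesday, Jan 13, 2032.
The date termination becomes effective: Jan 13, 2032 + 5 days = Jan 18, 2032.

Jan 18, 2032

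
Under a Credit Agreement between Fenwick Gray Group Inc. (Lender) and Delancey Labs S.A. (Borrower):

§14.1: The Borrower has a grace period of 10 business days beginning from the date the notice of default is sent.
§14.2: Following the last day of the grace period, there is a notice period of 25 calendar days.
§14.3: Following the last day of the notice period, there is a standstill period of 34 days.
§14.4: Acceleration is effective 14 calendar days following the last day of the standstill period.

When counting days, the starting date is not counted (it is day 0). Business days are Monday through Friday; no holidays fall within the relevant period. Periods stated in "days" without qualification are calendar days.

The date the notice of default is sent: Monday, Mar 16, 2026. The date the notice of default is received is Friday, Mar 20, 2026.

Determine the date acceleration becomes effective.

The last day of the grace period: 10 business days after Monday, Mar 16, 2026, skipping weekends — Mar 17, Mar 18, Mar 19, Mar 20, Mar 23, Mar 24, Mar 25, Mar 26, Mar 27, Mar 30 — lands on Monday, Mar 30, 2026.
Adding 25 calendar days to Mar 30, 2026 gives Apr 24, 2026, which is the last day of the notice period.
The last day of the standstill period: 34 calendar days after Apr 24, 2026 is May 28, 2026.
The date acceleration becomes effective: 14 calendar days after May 28, 2026 is Jun 11, 2026.

Jun 11, 2026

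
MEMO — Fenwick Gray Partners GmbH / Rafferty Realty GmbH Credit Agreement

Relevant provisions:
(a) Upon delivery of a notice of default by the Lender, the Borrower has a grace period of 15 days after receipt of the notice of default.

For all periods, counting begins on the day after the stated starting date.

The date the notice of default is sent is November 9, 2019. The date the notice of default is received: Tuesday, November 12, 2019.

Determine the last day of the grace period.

November 27, 2019

The last day of the grace period: 15 calendar days after November 12, 2019 is November 27, 2019.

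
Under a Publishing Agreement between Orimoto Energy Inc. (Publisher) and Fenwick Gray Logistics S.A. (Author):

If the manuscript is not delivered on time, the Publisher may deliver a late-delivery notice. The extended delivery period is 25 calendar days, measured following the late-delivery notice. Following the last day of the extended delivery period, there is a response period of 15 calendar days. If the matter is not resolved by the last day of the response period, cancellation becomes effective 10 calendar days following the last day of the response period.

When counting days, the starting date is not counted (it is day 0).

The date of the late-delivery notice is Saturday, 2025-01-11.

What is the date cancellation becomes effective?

2025-03-02

The last day of the extended delivery period: 25 calendar days after 2025-01-11 is 2025-02-05.
The last day of the response period: 15 calendar days after 2025-02-05 is 2025-02-20.
The date cancellation becomes effective: 10 calendar days after 2025-02-20 is 2025-03-02.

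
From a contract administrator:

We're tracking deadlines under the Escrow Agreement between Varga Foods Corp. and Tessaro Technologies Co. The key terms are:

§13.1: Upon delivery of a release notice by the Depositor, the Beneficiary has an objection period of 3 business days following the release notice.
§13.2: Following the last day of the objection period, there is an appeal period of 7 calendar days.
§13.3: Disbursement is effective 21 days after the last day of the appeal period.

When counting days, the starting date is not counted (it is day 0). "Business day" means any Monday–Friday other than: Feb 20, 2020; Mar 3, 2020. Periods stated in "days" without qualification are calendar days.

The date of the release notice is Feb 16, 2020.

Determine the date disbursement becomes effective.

Mar 18, 2020

The last day of the objection period: counting 3 business days from Sunday, Feb 16, 2020 (Feb 17, Feb 18, Feb 19, skipping weekends) reaches Wednesday, Feb 19, 2020.
The last day of the appeal period: 7 calendar days after Feb 19, 2020 is Feb 26, 2020.
The date disbursement becomes effective: Feb 26, 2020 + 21 days = Mar 18, 2020.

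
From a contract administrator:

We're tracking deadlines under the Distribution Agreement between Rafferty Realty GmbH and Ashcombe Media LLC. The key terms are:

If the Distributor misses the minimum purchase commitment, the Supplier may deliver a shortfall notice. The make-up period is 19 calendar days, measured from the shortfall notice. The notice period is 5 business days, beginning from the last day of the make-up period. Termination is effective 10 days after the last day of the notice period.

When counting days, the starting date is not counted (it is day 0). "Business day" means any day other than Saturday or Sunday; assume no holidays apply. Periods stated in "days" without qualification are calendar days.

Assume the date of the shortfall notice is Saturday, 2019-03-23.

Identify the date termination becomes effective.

The last day of the make-up period: 19 calendar days after 2019-03-23 is 2019-04-11.
The last day of the notice period: 5 business days after Thursday, 2019-04-11, skipping weekends — Apr 12, Apr 15, Apr 16, Apr 17, Apr 18 — lands on Thursday, 2019-04-18.
Adding 10 calendar days to 2019-04-18 gives 2019-04-28, which is the date termination becomes effective.

2019-04-28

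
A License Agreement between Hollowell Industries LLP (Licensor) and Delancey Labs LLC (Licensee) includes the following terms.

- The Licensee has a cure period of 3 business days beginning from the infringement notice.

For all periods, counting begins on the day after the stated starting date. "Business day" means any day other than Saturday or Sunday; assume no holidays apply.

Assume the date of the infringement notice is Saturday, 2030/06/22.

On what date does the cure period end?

The last day of the cure period: counting 3 business days from Saturday, 2030/06/22 (Jun 24, Jun 25, Jun 26, skipping weekends) reaches Wednesday, 2030/06/26.

2030/06/26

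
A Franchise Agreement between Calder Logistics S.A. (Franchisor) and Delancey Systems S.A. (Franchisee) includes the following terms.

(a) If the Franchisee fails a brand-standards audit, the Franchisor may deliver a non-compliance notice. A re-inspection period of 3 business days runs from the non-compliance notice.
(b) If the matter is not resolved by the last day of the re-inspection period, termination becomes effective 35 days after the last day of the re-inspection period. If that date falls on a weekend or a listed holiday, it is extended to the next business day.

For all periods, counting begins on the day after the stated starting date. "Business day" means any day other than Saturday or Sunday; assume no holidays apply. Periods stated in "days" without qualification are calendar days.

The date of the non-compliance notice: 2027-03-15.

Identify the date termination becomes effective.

From Monday, 2027-03-15, 3 business days (Mar 16, Mar 17, Mar 18, skipping weekends) brings us to Thursday, 2027-03-18, which is the last day of the re-inspection period.
The date termination becomes effective: 35 calendar days after 2027-03-18 is 2027-04-22. 2027-04-22 is a Thursday, so no roll-forward applies.

2027-04-22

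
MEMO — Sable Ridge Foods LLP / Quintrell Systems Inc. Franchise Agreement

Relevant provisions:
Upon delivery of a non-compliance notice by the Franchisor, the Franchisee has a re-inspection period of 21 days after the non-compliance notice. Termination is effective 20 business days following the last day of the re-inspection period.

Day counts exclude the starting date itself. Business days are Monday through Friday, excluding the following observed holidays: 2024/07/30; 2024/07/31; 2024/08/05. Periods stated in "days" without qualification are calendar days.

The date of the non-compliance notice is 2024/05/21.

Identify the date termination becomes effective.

2024/07/09

Adding 21 calendar days to 2024/05/21 gives 2024/06/11, which is the last day of the re-inspection period.
The date termination becomes effective: 20 business days after Tuesday, 2024/06/11, skipping weekends — Jun 12, Jun 13, Jun 14, Jun 17, …, Jul 5, Jul 8, Jul 9 — lands on Tuesday, 2024/07/09.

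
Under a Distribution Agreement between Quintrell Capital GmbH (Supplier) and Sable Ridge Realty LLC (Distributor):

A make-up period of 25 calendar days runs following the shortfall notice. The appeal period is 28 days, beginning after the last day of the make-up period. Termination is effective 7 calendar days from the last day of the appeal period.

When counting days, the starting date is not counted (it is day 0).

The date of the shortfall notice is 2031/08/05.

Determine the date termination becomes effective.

2031/10/04

The last day of the make-up period: 25 calendar days after 2031/08/05 is 2031/08/30.
The last day of the appeal period: 28 calendar days after 2031/08/30 is 2031/09/27.
The date termination becomes effective: 2031/09/27 + 7 days = 2031/10/04.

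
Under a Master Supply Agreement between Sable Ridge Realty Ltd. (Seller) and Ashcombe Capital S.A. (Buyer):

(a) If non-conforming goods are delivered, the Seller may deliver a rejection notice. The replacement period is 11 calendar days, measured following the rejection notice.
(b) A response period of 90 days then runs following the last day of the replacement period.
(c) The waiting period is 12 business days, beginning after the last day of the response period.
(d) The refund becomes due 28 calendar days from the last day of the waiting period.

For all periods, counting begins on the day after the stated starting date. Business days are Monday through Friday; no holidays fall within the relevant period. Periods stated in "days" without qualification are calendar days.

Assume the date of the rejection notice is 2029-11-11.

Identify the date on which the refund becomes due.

2030-04-05

The last day of the replacement period: 2029-11-11 + 11 days = 2029-11-22.
The last day of the response period: 2029-11-22 + 90 days = 2030-02-20.
The last day of the waiting period: 12 business days after Wednesday, 2030-02-20, skipping weekends — Feb 21, Feb 22, Feb 25, Feb 26, …, Mar 6, Mar 7, Mar 8 — lands on Friday, 2030-03-08.
Adding 28 calendar days to 2030-03-08 gives 2030-04-05, which is the date on which the refund becomes due.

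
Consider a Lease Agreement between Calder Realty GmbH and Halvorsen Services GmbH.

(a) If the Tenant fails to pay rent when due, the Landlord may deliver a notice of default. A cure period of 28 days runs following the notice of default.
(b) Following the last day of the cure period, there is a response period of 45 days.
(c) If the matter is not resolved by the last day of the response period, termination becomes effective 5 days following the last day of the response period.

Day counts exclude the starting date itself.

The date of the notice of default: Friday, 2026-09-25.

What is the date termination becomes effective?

The last day of the cure period: 2026-09-25 + 28 days = 2026-10-23.
The last day of the response period: 2026-10-23 + 45 days = 2026-12-07.
Adding 5 calendar days to 2026-12-07 gives 2026-12-12, which is the date termination becomes effective.

2026-12-12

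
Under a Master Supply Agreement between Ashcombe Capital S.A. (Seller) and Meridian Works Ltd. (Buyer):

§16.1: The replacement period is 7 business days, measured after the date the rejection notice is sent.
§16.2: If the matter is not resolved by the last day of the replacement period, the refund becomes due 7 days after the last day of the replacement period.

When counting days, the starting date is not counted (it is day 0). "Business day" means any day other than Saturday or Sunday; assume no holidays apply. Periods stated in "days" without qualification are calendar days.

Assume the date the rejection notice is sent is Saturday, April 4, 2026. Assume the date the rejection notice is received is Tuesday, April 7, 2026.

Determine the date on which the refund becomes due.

The last day of the replacement period: counting 7 business days from Saturday, April 4, 2026 (Apr 6, Apr 7, Apr 8, Apr 9, Apr 10, Apr 13, Apr 14, skipping weekends) reaches Tuesday, April 14, 2026.
The date on which the refund becomes due: 7 calendar days after April 14, 2026 is April 21, 2026.

April 21, 2026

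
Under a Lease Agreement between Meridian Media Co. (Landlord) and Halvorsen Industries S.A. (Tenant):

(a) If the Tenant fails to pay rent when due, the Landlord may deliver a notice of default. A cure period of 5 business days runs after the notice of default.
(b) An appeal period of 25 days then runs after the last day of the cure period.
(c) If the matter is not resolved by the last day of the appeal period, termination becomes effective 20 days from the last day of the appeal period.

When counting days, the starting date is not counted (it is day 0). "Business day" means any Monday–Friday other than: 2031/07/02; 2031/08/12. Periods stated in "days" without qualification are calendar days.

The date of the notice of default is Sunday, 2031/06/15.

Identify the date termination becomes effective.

2031/08/04

The last day of the cure period: 5 business days after Sunday, 2031/06/15, skipping weekends — Jun 16, Jun 17, Jun 18, Jun 19, Jun 20 — lands on Friday, 2031/06/20.
The last day of the appeal period: 2031/06/20 + 25 days = 2031/07/15.
Adding 20 calendar days to 2031/07/15 gives 2031/08/04, which is the date termination becomes effective.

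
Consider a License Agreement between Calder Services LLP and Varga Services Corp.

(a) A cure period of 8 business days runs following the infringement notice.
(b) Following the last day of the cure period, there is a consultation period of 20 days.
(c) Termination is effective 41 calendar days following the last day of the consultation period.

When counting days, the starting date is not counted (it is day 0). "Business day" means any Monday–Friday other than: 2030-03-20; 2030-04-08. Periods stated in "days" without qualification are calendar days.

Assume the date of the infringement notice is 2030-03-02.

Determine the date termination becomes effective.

2030-05-13

The last day of the cure period: 8 business days after Saturday, 2030-03-02, skipping weekends — Mar 4, Mar 5, Mar 6, Mar 7, Mar 8, Mar 11, Mar 12, Mar 13 — lands on Wednesday, 2030-03-13.
The last day of the consultation period: 2030-03-13 + 20 days = 2030-04-02.
The date termination becomes effective: 41 calendar days after 2030-04-02 is 2030-05-13.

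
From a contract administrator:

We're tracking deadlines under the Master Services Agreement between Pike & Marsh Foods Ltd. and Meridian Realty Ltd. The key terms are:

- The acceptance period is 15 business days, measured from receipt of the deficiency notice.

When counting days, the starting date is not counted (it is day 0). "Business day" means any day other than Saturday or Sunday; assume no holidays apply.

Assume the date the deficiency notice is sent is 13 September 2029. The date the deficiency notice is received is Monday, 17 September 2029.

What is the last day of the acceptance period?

8 October 2029

From Monday, 17 September 2029, 15 business days (Sep 18, Sep 19, Sep 20, Sep 21, …, Oct 4, Oct 5, Oct 8, skipping weekends) brings us to Monday, 8 October 2029, which is the last day of the acceptance period.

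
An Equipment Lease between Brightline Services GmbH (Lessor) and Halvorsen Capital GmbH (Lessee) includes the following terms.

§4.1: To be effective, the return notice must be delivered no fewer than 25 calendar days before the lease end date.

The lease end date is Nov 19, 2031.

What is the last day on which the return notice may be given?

Oct 25, 2031

Counting back 25 calendar days from Nov 19, 2031 gives Oct 25, 2031.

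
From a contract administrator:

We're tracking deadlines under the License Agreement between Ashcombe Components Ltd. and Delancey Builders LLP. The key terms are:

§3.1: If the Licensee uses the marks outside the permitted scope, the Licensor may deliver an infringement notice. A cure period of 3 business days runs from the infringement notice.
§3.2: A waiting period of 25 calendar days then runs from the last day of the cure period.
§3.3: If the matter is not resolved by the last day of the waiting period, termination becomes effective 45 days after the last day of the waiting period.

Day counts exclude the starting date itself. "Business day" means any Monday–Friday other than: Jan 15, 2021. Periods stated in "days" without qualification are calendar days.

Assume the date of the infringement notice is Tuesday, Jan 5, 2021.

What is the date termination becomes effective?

Mar 19, 2021

The last day of the cure period: 3 business days after Tuesday, Jan 5, 2021, skipping weekends — Jan 6, Jan 7, Jan 8 — lands on Friday, Jan 8, 2021.
The last day of the waiting period: 25 calendar days after Jan 8, 2021 is Feb 2, 2021.
Adding 45 calendar days to Feb 2, 2021 gives Mar 19, 2021, which is the date termination becomes effective.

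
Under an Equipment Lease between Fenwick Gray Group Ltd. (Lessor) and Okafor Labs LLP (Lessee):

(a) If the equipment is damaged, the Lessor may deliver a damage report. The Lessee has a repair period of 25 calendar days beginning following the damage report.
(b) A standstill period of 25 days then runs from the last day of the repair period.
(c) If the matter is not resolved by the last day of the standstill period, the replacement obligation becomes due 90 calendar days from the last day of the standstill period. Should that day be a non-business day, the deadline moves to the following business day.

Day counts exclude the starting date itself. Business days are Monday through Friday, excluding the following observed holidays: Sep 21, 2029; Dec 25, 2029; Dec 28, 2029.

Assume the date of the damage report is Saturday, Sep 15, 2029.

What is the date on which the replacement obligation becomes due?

Feb 4, 2030

Adding 25 calendar days to Sep 15, 2029 gives Oct 10, 2029, which is the last day of the repair period.
Adding 25 calendar days to Oct 10, 2029 gives Nov 4, 2029, which is the last day of the standstill period.
The date on which the replacement obligation becomes due: 90 calendar days after Nov 4, 2029 is Feb 2, 2030. That falls on a Saturday, so it rolls to the next business day, Monday, Feb 4, 2030.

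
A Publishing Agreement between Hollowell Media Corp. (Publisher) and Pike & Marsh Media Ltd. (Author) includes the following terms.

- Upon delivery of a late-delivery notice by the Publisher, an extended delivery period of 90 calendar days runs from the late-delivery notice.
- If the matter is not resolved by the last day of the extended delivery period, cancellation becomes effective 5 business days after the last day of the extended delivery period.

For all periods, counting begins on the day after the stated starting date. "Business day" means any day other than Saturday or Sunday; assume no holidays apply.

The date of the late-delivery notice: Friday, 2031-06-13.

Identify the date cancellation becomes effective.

The last day of the extended delivery period: 90 calendar days after 2031-06-13 is 2031-09-11.
The date cancellation becomes effective: counting 5 business days from Thursday, 2031-09-11 (Sep 12, Sep 15, Sep 16, Sep 17, Sep 18, skipping weekends) reaches Thursday, 2031-09-18.

2031-09-18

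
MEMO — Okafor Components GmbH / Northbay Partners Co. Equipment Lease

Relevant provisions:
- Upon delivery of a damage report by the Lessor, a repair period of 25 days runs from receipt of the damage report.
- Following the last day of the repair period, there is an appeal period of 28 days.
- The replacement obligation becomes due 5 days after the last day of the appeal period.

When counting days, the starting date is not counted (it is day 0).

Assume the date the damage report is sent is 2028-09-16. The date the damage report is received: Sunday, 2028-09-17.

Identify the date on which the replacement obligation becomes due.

The last day of the repair period: 25 calendar days after 2028-09-17 is 2028-10-12.
The last day of the appeal period: 2028-10-12 + 28 days = 2028-11-09.
The date on which the replacement obligation becomes due: 5 calendar days after 2028-11-09 is 2028-11-14.

2028-11-14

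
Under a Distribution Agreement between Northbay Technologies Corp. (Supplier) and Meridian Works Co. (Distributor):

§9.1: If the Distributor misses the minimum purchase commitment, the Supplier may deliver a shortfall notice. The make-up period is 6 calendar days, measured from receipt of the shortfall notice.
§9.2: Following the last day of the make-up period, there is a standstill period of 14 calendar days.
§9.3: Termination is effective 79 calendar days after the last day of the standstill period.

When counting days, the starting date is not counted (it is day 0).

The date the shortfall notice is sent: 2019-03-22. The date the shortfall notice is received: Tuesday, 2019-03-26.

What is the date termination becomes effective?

The last day of the make-up period: 6 calendar days after 2019-03-26 is 2019-04-01.
The last day of the standstill period: 2019-04-01 + 14 days = 2019-04-15.
The date termination becomes effective: 2019-04-15 + 79 days = 2019-07-03.

2019-07-03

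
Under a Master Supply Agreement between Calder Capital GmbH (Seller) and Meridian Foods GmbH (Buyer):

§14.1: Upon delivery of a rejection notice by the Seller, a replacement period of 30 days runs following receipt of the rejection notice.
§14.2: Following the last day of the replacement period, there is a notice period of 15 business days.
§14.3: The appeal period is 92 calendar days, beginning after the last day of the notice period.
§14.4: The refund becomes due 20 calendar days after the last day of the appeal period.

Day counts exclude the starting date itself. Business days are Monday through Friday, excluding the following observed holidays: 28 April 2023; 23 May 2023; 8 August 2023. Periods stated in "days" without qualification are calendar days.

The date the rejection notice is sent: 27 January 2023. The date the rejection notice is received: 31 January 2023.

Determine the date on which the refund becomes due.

13 July 2023

Adding 30 calendar days to 31 January 2023 gives 2 March 2023, which is the last day of the replacement period.
From Thursday, 2 March 2023, 15 business days (Mar 3, Mar 6, Mar 7, Mar 8, …, Mar 21, Mar 22, Mar 23, skipping weekends) brings us to Thursday, 23 March 2023, which is the last day of the notice period.
The last day of the appeal period: 92 calendar days after 23 March 2023 is 23 June 2023.
The date on which the refund becomes due: 20 calendar days after 23 June 2023 is 13 July 2023.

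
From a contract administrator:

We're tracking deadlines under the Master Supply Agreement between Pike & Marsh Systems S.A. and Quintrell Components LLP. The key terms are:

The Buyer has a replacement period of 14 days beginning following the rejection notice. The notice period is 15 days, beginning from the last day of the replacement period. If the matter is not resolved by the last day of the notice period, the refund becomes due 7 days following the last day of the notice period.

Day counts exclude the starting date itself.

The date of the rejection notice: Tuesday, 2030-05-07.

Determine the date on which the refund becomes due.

2030-06-12

The last day of the replacement period: 14 calendar days after 2030-05-07 is 2030-05-21.
Adding 15 calendar days to 2030-05-21 gives 2030-06-05, which is the last day of the notice period.
The date on which the refund becomes due: 2030-06-05 + 7 days = 2030-06-12.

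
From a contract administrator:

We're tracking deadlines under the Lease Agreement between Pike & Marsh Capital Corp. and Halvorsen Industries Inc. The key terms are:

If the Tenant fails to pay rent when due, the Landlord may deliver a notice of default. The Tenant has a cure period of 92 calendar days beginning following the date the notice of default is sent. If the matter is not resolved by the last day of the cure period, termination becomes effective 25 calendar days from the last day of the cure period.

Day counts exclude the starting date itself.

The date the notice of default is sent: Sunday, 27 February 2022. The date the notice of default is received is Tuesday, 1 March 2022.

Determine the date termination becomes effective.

24 June 2022

Adding 92 calendar days to 27 February 2022 gives 30 May 2022, which is the last day of the cure period.
The date termination becomes effective: 25 calendar days after 30 May 2022 is 24 June 2022.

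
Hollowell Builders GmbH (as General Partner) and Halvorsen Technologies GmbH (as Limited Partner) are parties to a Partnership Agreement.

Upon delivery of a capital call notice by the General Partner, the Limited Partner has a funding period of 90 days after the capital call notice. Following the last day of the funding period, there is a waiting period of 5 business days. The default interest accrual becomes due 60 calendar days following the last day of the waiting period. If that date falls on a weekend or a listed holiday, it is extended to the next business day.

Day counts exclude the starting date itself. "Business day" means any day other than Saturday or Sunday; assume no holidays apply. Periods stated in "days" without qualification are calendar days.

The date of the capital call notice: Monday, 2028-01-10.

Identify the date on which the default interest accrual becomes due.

Adding 90 calendar days to 2028-01-10 gives 2028-04-09, which is the last day of the funding period.
The last day of the waiting period: counting 5 business days from Sunday, 2028-04-09 (Apr 10, Apr 11, Apr 12, Apr 13, Apr 14, skipping weekends) reaches Friday, 2028-04-14.
Adding 60 calendar days to 2028-04-14 gives 2028-06-13, which is the date on which the default interest accrual becomes due. 2028-06-13 is a Tuesday, so no roll-forward applies.

2028-06-13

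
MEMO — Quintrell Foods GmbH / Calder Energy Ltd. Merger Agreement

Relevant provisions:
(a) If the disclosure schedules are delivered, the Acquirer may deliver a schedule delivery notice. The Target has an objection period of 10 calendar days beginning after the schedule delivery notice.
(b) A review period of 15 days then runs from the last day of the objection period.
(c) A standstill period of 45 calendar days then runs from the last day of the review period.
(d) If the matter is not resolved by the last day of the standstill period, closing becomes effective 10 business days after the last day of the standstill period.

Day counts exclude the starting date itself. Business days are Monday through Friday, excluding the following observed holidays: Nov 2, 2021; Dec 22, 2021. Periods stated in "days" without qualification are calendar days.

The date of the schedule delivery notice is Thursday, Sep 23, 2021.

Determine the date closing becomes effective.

The last day of the objection period: Sep 23, 2021 + 10 days = Oct 3, 2021.
The last day of the review period: 15 calendar days after Oct 3, 2021 is Oct 18, 2021.
Adding 45 calendar days to Oct 18, 2021 gives Dec 2, 2021, which is the last day of the standstill period.
The date closing becomes effective: counting 10 business days from Thursday, Dec 2, 2021 (Dec 3, Dec 6, Dec 7, Dec 8, Dec 9, Dec 10, Dec 13, Dec 14, Dec 15, Dec 16, skipping weekends) reaches Thursday, Dec 16, 2021.

Dec 16, 2021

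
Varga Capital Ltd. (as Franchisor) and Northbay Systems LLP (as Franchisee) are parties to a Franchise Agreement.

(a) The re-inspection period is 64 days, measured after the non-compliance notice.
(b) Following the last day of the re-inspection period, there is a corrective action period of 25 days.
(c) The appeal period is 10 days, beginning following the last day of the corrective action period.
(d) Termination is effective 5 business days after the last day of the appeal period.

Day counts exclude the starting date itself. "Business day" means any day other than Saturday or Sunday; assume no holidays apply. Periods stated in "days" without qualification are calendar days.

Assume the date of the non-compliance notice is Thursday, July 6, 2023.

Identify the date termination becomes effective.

The last day of the re-inspection period: July 6, 2023 + 64 days = September 8, 2023.
The last day of the corrective action period: September 8, 2023 + 25 days = October 3, 2023.
The last day of the appeal period: October 3, 2023 + 10 days = October 13, 2023.
The date termination becomes effective: counting 5 business days from Friday, October 13, 2023 (Oct 16, Oct 17, Oct 18, Oct 19, Oct 20, skipping weekends) reaches Friday, October 20, 2023.

October 20, 2023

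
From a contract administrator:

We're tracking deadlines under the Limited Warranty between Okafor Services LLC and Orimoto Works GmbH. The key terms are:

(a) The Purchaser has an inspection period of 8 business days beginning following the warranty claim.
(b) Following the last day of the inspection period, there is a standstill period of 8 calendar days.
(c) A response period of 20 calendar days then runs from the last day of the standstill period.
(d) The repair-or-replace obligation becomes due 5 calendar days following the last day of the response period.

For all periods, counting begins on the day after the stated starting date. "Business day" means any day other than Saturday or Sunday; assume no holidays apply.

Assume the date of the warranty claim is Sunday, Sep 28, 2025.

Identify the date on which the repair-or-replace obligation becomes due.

Nov 10, 2025

From Sunday, Sep 28, 2025, 8 business days (Sep 29, Sep 30, Oct 1, Oct 2, Oct 3, Oct 6, Oct 7, Oct 8, skipping weekends) brings us to Wednesday, Oct 8, 2025, which is the last day of the inspection period.
The last day of the standstill period: 8 calendar days after Oct 8, 2025 is Oct 16, 2025.
The last day of the response period: Oct 16, 2025 + 20 days = Nov 5, 2025.
The date on which the repair-or-replace obligation becomes due: Nov 5, 2025 + 5 days = Nov 10, 2025.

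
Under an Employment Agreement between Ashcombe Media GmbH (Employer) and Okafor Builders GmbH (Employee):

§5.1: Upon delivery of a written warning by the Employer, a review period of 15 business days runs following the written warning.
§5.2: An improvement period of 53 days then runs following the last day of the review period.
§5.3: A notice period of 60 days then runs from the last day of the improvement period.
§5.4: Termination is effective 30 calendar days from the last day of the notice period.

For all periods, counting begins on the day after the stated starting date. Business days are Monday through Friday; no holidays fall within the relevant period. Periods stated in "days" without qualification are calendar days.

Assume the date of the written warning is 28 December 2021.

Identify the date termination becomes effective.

10 June 2022

From Tuesday, 28 December 2021, 15 business days (Dec 29, Dec 30, Dec 31, Jan 3, …, Jan 14, Jan 17, Jan 18, skipping weekends) brings us to Tuesday, 18 January 2022, which is the last day of the review period.
The last day of the improvement period: 53 calendar days after 18 January 2022 is 12 March 2022.
The last day of the notice period: 12 March 2022 + 60 days = 11 May 2022.
The date termination becomes effective: 30 calendar days after 11 May 2022 is 10 June 2022.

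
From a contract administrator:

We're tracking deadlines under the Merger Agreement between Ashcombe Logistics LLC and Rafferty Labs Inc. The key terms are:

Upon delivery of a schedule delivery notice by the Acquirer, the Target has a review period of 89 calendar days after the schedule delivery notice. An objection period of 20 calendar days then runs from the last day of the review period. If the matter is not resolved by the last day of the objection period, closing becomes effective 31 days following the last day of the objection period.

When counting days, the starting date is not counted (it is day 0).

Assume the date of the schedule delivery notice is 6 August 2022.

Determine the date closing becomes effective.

24 December 2022

Adding 89 calendar days to 6 August 2022 gives 3 November 2022, which is the last day of the review period.
Adding 20 calendar days to 3 November 2022 gives 23 November 2022, which is the last day of the objection period.
The date closing becomes effective: 31 calendar days after 23 November 2022 is 24 December 2022.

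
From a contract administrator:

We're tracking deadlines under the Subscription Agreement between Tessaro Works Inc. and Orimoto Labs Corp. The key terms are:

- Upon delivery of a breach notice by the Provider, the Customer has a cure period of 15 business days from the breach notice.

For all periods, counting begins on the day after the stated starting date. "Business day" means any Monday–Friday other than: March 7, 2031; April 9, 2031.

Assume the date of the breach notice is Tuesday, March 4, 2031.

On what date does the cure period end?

The last day of the cure period: counting 15 business days from Tuesday, March 4, 2031 (Mar 5, Mar 6, Mar 10, Mar 11, …, Mar 24, Mar 25, Mar 26, skipping weekends and the listed holiday on Mar 7) reaches Wednesday, March 26, 2031.

March 26, 2031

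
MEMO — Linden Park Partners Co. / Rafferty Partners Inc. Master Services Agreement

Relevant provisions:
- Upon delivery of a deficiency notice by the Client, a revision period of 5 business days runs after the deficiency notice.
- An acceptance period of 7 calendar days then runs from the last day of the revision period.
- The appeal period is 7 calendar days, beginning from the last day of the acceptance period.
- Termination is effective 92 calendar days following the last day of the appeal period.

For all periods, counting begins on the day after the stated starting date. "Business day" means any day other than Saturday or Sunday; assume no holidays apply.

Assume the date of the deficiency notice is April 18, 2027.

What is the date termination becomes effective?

August 7, 2027

The last day of the revision period: 5 business days after Sunday, April 18, 2027, skipping weekends — Apr 19, Apr 20, Apr 21, Apr 22, Apr 23 — lands on Friday, April 23, 2027.
The last day of the acceptance period: 7 calendar days after April 23, 2027 is April 30, 2027.
Adding 7 calendar days to April 30, 2027 gives May 7, 2027, which is the last day of the appeal period.
Adding 92 calendar days to May 7, 2027 gives August 7, 2027, which is the date termination becomes effective.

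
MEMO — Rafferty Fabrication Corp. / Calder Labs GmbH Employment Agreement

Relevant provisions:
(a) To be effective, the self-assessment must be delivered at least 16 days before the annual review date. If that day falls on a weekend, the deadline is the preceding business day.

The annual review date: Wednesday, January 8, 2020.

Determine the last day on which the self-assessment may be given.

January 8, 2020 minus 16 days is December 23, 2019. That is a Monday, so no adjustment is needed.

December 23, 2019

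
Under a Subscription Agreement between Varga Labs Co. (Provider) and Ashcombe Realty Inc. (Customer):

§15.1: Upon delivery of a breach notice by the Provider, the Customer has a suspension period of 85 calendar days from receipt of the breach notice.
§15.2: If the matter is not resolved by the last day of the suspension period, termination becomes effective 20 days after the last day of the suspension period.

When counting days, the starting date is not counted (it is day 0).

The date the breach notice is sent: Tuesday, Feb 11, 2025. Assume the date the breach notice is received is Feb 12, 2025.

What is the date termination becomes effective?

May 28, 2025

Adding 85 calendar days to Feb 12, 2025 gives May 8, 2025, which is the last day of the suspension period.
The date termination becomes effective: 20 calendar days after May 8, 2025 is May 28, 2025.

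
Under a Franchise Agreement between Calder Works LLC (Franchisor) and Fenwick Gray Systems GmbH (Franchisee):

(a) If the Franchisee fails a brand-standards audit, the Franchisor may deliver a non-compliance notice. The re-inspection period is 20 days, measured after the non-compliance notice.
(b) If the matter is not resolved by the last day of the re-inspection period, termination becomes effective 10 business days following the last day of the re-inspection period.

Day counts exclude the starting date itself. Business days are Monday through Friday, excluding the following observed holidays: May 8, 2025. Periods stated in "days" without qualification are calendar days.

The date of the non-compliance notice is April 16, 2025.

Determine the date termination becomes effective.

The last day of the re-inspection period: 20 calendar days after April 16, 2025 is May 6, 2025.
From Tuesday, May 6, 2025, 10 business days (May 7, May 9, May 12, May 13, May 14, May 15, May 16, May 19, May 20, May 21, skipping weekends and the listed holiday on May 8) brings us to Wednesday, May 21, 2025, which is the date termination becomes effective.

May 21, 2025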